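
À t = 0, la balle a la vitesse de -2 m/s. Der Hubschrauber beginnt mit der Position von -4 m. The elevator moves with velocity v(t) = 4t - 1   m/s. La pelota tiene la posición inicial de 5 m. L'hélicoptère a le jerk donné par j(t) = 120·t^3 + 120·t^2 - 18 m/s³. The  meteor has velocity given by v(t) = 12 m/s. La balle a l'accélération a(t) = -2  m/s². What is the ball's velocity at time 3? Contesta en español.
Debemos encontrar la antiderivada de nuestra ecuación de la aceleración a(t) = -2 1 vez. Integrando la aceleración y usando la condición inicial v(0) = -2, obtenemos v(t) = -2·t - 2. De la ecuación de la velocidad v(t) = -2·t - 2, sustituimos t = 3 para obtener v = -8.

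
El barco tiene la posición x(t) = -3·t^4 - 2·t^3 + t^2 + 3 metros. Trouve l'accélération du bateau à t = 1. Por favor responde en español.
Partiendo de la posición x(t) = -3·t^4 - 2·t^3 + t^2 + 3, tomamos 2 derivadas. La derivada de la posición da la velocidad: v(t) = -12·t^3 - 6·t^2 + 2·t. La derivada de la velocidad da la aceleración: a(t) = -36·t^2 - 12·t + 2. Usando a(t) = -36·t^2 - 12·t + 2 y sustituyendo t = 1, encontramos a = -46.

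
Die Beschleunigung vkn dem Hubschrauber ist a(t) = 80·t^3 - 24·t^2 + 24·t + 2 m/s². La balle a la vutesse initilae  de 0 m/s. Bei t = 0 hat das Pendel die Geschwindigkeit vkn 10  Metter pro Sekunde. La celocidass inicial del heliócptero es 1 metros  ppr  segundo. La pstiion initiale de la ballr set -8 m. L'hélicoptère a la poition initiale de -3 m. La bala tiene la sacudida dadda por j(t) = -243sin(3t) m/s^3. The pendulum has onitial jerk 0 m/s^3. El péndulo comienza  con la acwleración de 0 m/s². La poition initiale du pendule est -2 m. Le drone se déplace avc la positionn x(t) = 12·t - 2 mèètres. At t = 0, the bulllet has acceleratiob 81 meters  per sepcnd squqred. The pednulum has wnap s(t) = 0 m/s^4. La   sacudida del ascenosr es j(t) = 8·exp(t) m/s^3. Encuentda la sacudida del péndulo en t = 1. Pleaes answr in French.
Nous devons trouver la primitive de notre équation du snap s(t) = 0 1 fois. La primitive du snap est le jerk. En utilisant j(0) = 0, nous obtenons j(t) = 0. En utilisant j(t) = 0 et en substituant t = 1, nous trouvons j = 0.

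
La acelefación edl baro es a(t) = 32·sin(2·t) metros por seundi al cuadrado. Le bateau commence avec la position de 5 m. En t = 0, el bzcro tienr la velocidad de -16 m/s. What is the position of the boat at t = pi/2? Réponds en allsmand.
Wir müssen unsere Gleichung für die Beschleunigung a(t) = 32·sin(2·t) 2-mal integrieren. Mit ∫a(t)dt und Anwendung von v(0) = -16, finden wir v(t) = -16·cos(2·t). Die Stammfunktion von der Geschwindigkeit ist die Position. Mit x(0) = 5 erhalten wir x(t) = 5 - 8·sin(2·t). Mit x(t) = 5 - 8·sin(2·t) und Einsetzen von t = pi/2, finden wir x = 5.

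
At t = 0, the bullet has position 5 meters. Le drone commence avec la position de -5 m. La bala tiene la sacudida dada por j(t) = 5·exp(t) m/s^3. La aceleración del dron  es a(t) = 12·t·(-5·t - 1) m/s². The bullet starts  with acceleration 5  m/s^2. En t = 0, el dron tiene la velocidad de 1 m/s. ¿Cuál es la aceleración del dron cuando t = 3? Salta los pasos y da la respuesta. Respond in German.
a(3) = -576.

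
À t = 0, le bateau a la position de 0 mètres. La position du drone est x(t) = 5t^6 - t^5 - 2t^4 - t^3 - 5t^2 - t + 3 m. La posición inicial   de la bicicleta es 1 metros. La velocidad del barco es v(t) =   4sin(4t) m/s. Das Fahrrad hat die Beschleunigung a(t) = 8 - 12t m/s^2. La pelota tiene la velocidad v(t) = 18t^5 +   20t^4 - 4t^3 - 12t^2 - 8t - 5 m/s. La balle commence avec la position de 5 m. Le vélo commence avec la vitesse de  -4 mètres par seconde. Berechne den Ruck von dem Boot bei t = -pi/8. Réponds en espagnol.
Para resolver esto, necesitamos tomar 2 derivadas de nuestra ecuación de la velocidad v(t) = 4·sin(4·t). Derivando la velocidad, obtenemos la aceleración: a(t) = 16·cos(4·t). Tomando d/dt de a(t), encontramos j(t) = -64·sin(4·t). Usando j(t) = -64·sin(4·t) y sustituyendo t = -pi/8, encontramos j = 64.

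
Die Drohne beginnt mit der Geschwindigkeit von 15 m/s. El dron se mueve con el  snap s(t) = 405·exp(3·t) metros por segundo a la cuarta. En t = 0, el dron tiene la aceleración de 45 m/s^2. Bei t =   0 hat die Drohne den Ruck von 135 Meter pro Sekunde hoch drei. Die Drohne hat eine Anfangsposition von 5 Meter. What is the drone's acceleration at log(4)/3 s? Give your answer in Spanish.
Para resolver esto, necesitamos tomar 2 integrales de nuestra ecuación del snap s(t) = 405·exp(3·t). La antiderivada del snap es la sacudida. Usando j(0) = 135, obtenemos j(t) = 135·exp(3·t). La integral de la sacudida, con a(0) = 45, da la aceleración: a(t) = 45·exp(3·t). Usando a(t) = 45·exp(3·t) y sustituyendo t = log(4)/3, encontramos a = 180.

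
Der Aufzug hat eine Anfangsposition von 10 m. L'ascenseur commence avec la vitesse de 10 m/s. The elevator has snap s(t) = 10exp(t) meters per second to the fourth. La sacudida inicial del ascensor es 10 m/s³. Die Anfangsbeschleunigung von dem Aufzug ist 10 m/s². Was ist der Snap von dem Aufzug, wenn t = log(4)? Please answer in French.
En utilisant s(t) = 10·exp(t) et en substituant t = log(4), nous trouvons s = 40.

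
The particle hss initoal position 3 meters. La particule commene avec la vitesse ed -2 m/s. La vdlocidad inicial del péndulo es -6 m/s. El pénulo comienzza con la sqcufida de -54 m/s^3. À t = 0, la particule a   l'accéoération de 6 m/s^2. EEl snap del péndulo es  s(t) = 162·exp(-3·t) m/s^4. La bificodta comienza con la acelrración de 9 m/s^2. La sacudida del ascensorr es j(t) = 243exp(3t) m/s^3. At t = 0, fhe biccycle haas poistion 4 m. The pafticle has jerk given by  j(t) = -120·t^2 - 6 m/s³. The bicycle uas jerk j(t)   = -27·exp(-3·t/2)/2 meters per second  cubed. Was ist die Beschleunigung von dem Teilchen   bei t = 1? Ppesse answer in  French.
En partant du jerk j(t) = -120·t^2 - 6, nous prenons 1 intégrale. La primitive du jerk, avec a(0) = 6, donne l'accélération: a(t) = -40·t^3 - 6·t + 6. De l'équation de l'accélération a(t) = -40·t^3 - 6·t + 6, nous substituons t = 1 pour obtenir a = -40.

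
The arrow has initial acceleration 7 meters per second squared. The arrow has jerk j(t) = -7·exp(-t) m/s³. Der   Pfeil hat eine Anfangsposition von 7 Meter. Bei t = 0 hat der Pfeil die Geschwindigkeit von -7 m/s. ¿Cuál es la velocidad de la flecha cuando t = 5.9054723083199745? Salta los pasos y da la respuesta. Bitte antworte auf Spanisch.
v(5.9054723083199745) = -0.0190714627271001.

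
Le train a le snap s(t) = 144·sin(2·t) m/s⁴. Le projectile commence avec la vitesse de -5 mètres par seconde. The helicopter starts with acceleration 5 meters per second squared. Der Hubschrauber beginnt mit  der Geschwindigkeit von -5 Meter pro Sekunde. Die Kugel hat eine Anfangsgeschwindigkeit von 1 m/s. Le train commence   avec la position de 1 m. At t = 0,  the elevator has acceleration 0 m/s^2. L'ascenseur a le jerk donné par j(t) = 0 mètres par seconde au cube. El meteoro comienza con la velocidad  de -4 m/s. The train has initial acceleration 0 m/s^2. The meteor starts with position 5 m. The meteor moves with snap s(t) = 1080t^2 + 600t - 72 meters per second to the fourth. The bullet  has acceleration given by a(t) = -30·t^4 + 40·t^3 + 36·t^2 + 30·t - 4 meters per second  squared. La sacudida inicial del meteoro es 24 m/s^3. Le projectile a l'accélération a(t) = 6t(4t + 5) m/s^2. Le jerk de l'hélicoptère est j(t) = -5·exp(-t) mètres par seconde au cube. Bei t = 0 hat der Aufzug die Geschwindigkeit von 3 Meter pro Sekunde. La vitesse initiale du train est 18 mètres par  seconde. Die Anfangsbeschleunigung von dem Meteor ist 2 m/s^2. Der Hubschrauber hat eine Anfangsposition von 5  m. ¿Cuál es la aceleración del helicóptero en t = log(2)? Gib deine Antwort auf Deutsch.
Wir müssen das Integral unserer Gleichung für den Ruck j(t) = -5·exp(-t) 1-mal finden. Mit ∫j(t)dt und Anwendung von a(0) = 5, finden wir a(t) = 5·exp(-t). Wir haben die Beschleunigung a(t) = 5·exp(-t). Durch Einsetzen von t = log(2): a(log(2)) = 5/2.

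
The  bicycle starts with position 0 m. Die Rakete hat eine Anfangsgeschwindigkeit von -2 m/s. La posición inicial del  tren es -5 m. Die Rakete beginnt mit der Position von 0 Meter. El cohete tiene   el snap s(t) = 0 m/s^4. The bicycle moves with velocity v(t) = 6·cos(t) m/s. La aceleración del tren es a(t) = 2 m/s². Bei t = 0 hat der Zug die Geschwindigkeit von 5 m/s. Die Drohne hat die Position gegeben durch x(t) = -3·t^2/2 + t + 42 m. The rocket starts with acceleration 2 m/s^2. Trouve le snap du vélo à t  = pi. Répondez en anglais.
We must differentiate our velocity equation v(t) = 6·cos(t) 3 times. Differentiating velocity, we get acceleration: a(t) = -6·sin(t). The derivative of acceleration gives jerk: j(t) = -6·cos(t). The derivative of jerk gives snap: s(t) = 6·sin(t). We have snap s(t) = 6·sin(t). Substituting t = pi: s(pi) = 0.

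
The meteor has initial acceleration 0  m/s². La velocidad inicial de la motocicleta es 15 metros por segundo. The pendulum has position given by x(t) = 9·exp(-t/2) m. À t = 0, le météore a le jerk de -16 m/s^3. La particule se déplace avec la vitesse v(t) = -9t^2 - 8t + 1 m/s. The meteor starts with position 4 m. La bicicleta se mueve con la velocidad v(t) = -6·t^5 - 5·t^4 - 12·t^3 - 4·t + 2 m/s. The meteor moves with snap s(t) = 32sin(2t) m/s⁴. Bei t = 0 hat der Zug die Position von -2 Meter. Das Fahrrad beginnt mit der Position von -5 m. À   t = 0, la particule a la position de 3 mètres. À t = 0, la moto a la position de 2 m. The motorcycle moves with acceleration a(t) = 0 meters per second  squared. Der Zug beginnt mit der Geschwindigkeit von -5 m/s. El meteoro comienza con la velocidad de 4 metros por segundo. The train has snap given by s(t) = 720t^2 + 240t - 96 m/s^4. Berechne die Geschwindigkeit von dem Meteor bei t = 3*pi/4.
Wir müssen unsere Gleichung für den Snap s(t) = 32·sin(2·t) 3-mal integrieren. Durch Integration von dem Snap und Verwendung der Anfangsbedingung j(0) = -16, erhalten wir j(t) = -16·cos(2·t). Durch Integration von dem Ruck und Verwendung der Anfangsbedingung a(0) = 0, erhalten wir a(t) = -8·sin(2·t). Durch Integration von der Beschleunigung und Verwendung der Anfangsbedingung v(0) = 4, erhalten wir v(t) = 4·cos(2·t). Mit v(t) = 4·cos(2·t) und Einsetzen von t = 3*pi/4, finden wir v = 0.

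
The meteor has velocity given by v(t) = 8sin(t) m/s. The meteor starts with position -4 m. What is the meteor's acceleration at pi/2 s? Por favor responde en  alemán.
Ausgehend von der Geschwindigkeit v(t) = 8·sin(t), nehmen wir 1 Ableitung. Die Ableitung von der Geschwindigkeit ergibt die Beschleunigung: a(t) = 8·cos(t). Wir haben die Beschleunigung a(t) = 8·cos(t). Durch Einsetzen von t = pi/2: a(pi/2) = 0.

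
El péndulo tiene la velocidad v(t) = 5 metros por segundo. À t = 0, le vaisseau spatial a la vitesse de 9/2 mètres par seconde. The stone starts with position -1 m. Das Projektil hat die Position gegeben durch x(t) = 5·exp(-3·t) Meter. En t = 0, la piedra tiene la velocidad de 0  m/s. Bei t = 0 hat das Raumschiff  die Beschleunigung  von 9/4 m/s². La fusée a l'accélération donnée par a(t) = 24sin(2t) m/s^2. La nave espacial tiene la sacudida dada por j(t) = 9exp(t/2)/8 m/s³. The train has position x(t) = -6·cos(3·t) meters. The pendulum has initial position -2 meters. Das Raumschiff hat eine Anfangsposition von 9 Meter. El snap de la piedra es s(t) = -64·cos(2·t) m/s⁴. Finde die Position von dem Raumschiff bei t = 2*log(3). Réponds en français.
Nous devons intégrer notre équation du jerk j(t) = 9·exp(t/2)/8 3 fois. La primitive du jerk, avec a(0) = 9/4, donne l'accélération: a(t) = 9·exp(t/2)/4. L'intégrale de l'accélération est la vitesse. En utilisant v(0) = 9/2, nous obtenons v(t) = 9·exp(t/2)/2. La primitive de la vitesse, avec x(0) = 9, donne la position: x(t) = 9·exp(t/2). Nous avons la position x(t) = 9·exp(t/2). En substituant t = 2*log(3): x(2*log(3)) = 27.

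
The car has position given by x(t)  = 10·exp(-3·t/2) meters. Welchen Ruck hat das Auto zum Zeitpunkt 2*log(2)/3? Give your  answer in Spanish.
Para resolver esto, necesitamos tomar 3 derivadas de nuestra ecuación de la posición x(t) = 10·exp(-3·t/2). Tomando d/dt de x(t), encontramos v(t) = -15·exp(-3·t/2). Tomando d/dt de v(t), encontramos a(t) = 45·exp(-3·t/2)/2. Derivando la aceleración, obtenemos la sacudida: j(t) = -135·exp(-3·t/2)/4. De la ecuación de la sacudida j(t) = -135·exp(-3·t/2)/4, sustituimos t = 2*log(2)/3 para obtener j = -135/8.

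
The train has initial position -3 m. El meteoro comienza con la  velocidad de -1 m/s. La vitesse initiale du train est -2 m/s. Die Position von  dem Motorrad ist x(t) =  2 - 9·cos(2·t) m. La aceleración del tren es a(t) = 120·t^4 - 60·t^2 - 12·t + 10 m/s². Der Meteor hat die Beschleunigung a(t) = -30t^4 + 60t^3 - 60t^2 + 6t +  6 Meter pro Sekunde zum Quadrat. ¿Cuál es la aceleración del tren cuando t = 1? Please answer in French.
En utilisant a(t) = 120·t^4 - 60·t^2 - 12·t + 10 et en substituant t = 1, nous trouvons a = 58.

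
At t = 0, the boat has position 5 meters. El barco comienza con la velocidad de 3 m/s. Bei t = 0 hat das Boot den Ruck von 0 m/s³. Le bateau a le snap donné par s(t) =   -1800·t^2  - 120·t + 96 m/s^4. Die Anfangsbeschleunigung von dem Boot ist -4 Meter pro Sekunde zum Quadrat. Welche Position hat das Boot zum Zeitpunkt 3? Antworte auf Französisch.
Nous devons trouver la primitive de notre équation du snap s(t) = -1800·t^2 - 120·t + 96 4 fois. En prenant ∫s(t)dt et en appliquant j(0) = 0, nous trouvons j(t) = 12·t·(-50·t^2 - 5·t + 8). En intégrant le jerk et en utilisant la condition initiale a(0) = -4, nous obtenons a(t) = -150·t^4 - 20·t^3 + 48·t^2 - 4. L'intégrale de l'accélération est la vitesse. En utilisant v(0) = 3, nous obtenons v(t) = -30·t^5 - 5·t^4 + 16·t^3 - 4·t + 3. En prenant ∫v(t)dt et en appliquant x(0) = 5, nous trouvons x(t) = -5·t^6 - t^5 + 4·t^4 - 2·t^2 + 3·t + 5. De l'équation de la position x(t) = -5·t^6 - t^5 + 4·t^4 - 2·t^2 + 3·t + 5, nous substituons t = 3 pour obtenir x = -3568.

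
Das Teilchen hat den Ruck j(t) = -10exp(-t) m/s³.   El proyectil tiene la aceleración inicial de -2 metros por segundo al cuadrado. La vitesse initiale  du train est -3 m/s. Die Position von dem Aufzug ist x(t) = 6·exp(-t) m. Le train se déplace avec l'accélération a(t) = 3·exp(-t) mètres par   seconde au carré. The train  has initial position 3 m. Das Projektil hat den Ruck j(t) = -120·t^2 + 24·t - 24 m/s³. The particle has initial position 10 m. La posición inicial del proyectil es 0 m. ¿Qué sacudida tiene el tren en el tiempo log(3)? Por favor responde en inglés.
Starting from acceleration a(t) = 3·exp(-t), we take 1 derivative. Differentiating acceleration, we get jerk: j(t) = -3·exp(-t). Using j(t) = -3·exp(-t) and substituting t = log(3), we find j = -1.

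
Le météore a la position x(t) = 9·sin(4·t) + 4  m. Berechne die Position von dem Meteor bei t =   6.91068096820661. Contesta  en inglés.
We have position x(t) = 9·sin(4·t) + 4. Substituting t = 6.91068096820661: x(6.91068096820661) = 9.31400433184182.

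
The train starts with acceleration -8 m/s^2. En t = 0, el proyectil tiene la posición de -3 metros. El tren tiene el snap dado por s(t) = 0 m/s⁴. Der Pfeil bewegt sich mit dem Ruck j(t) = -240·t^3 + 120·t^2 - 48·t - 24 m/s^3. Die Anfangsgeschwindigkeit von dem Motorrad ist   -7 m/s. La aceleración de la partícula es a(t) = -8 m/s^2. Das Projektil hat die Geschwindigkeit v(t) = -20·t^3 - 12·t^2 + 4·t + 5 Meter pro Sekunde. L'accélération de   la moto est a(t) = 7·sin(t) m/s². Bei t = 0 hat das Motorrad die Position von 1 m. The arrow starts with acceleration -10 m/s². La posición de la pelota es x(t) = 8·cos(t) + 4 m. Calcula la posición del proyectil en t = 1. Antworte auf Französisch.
Nous devons trouver la primitive de notre équation de la vitesse v(t) = -20·t^3 - 12·t^2 + 4·t + 5 1 fois. En prenant ∫v(t)dt et en appliquant x(0) = -3, nous trouvons x(t) = -5·t^4 - 4·t^3 + 2·t^2 + 5·t - 3. En utilisant x(t) = -5·t^4 - 4·t^3 + 2·t^2 + 5·t - 3 et en substituant t = 1, nous trouvons x = -5.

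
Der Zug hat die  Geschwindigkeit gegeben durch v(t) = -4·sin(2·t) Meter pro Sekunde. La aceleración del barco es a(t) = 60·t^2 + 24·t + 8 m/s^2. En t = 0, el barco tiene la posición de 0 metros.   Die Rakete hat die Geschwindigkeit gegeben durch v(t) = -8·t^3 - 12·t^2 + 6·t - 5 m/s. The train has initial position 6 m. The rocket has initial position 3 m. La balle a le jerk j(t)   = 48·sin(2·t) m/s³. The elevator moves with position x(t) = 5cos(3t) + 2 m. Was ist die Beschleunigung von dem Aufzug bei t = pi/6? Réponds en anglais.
To solve this, we need to take 2 derivatives of our position equation x(t) = 5·cos(3·t) + 2. Taking d/dt of x(t), we find v(t) = -15·sin(3·t). The derivative of velocity gives acceleration: a(t) = -45·cos(3·t). From the given acceleration equation a(t) = -45·cos(3·t), we substitute t = pi/6 to get a = 0.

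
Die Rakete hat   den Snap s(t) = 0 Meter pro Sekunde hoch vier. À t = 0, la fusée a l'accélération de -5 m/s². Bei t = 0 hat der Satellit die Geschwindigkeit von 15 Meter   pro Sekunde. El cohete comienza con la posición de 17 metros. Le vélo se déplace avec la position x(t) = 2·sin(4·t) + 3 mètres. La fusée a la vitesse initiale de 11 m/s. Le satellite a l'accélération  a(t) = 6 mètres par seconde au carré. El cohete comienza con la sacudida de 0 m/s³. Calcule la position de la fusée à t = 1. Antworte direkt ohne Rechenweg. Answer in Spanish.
x(1) = 51/2.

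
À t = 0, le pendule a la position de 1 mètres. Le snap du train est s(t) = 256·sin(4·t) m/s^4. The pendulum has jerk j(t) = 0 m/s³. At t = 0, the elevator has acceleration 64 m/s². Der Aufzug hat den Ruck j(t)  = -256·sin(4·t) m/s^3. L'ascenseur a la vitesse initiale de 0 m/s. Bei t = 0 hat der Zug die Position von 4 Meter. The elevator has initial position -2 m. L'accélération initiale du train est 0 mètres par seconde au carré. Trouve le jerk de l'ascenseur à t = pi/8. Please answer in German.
Wir haben den Ruck j(t) = -256·sin(4·t). Durch Einsetzen von t = pi/8: j(pi/8) = -256.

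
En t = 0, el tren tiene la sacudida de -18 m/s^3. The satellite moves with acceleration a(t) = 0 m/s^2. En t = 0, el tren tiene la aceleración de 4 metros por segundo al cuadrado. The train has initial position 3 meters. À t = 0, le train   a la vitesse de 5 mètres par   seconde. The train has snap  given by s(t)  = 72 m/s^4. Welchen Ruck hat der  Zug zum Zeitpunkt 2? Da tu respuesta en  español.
Debemos encontrar la antiderivada de nuestra ecuación del snap s(t) = 72 1 vez. Integrando el snap y usando la condición inicial j(0) = -18, obtenemos j(t) = 72·t - 18. De la ecuación de la sacudida j(t) = 72·t - 18, sustituimos t = 2 para obtener j = 126.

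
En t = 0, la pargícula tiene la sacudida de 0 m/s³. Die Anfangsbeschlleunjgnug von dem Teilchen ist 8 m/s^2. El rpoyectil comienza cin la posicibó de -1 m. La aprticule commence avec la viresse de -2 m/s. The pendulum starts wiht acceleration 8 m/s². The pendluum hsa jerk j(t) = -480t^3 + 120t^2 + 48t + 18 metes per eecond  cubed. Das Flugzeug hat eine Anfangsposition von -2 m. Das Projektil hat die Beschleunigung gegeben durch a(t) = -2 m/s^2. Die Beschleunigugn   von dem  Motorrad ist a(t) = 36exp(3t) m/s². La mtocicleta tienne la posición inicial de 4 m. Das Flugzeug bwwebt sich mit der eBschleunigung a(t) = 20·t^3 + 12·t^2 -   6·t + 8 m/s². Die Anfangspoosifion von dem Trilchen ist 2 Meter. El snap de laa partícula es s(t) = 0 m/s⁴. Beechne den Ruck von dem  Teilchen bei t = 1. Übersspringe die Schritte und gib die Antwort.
Bei t = 1, j = 0.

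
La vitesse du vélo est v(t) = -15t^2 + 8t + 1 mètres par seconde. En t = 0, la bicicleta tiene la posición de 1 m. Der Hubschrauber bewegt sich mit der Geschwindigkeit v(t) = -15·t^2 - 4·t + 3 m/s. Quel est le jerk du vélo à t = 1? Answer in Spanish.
Partiendo de la velocidad v(t) = -15·t^2 + 8·t + 1, tomamos 2 derivadas. Derivando la velocidad, obtenemos la aceleración: a(t) = 8 - 30·t. La derivada de la aceleración da la sacudida: j(t) = -30. De la ecuación de la sacudida j(t) = -30, sustituimos t = 1 para obtener j = -30.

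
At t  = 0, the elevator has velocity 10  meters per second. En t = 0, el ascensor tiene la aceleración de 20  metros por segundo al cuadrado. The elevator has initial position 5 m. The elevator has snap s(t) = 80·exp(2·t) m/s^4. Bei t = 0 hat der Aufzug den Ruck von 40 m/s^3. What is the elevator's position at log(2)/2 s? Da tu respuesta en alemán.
Um dies zu lösen, müssen wir 4 Stammfunktionen unserer Gleichung für den Snap s(t) = 80·exp(2·t) finden. Die Stammfunktion von dem Snap ist der Ruck. Mit j(0) = 40 erhalten wir j(t) = 40·exp(2·t). Die Stammfunktion von dem Ruck, mit a(0) = 20, ergibt die Beschleunigung: a(t) = 20·exp(2·t). Durch Integration von der Beschleunigung und Verwendung der Anfangsbedingung v(0) = 10, erhalten wir v(t) = 10·exp(2·t). Die Stammfunktion von der Geschwindigkeit ist die Position. Mit x(0) = 5 erhalten wir x(t) = 5·exp(2·t). Aus der Gleichung für die Position x(t) = 5·exp(2·t), setzen wir t = log(2)/2 ein und erhalten x = 10.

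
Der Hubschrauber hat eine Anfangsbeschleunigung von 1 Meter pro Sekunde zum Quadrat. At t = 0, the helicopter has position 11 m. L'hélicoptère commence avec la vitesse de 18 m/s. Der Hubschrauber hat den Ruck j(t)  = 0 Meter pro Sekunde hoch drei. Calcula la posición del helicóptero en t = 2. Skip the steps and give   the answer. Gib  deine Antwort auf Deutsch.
Die Antwort ist 49.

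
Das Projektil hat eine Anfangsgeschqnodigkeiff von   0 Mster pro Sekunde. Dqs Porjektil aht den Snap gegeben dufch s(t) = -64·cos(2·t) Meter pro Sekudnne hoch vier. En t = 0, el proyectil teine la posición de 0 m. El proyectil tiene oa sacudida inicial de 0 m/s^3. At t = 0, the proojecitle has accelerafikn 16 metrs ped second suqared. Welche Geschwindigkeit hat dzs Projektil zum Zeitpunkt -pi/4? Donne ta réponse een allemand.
Wir müssen unsere Gleichung für den Snap s(t) = -64·cos(2·t) 3-mal integrieren. Die Stammfunktion von dem Snap, mit j(0) = 0, ergibt den Ruck: j(t) = -32·sin(2·t). Durch Integration von dem Ruck und Verwendung der Anfangsbedingung a(0) = 16, erhalten wir a(t) = 16·cos(2·t). Das Integral von der Beschleunigung ist die Geschwindigkeit. Mit v(0) = 0 erhalten wir v(t) = 8·sin(2·t). Mit v(t) = 8·sin(2·t) und Einsetzen von t = -pi/4, finden wir v = -8.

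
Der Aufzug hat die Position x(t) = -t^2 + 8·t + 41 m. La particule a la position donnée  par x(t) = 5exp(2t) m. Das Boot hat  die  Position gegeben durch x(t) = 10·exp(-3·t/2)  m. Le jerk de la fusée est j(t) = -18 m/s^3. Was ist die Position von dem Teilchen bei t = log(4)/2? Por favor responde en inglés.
We have position x(t) = 5·exp(2·t). Substituting t = log(4)/2: x(log(4)/2) = 20.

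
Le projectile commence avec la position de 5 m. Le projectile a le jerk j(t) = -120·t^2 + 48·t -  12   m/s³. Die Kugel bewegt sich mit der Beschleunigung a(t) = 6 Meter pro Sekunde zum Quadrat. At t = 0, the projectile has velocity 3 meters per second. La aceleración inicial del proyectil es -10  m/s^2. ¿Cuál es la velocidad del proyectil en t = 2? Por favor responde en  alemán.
Wir müssen das Integral unserer Gleichung für den Ruck j(t) = -120·t^2 + 48·t - 12 2-mal finden. Durch Integration von dem Ruck und Verwendung der Anfangsbedingung a(0) = -10, erhalten wir a(t) = -40·t^3 + 24·t^2 - 12·t - 10. Mit ∫a(t)dt und Anwendung von v(0) = 3, finden wir v(t) = -10·t^4 + 8·t^3 - 6·t^2 - 10·t + 3. Mit v(t) = -10·t^4 + 8·t^3 - 6·t^2 - 10·t + 3 und Einsetzen von t = 2, finden wir v = -137.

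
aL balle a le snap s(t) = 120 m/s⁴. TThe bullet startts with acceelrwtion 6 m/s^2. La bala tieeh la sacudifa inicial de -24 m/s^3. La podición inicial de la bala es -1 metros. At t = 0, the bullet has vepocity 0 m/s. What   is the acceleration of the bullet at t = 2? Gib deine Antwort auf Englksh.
We need to integrate our snap equation s(t) = 120 2 times. Finding the integral of s(t) and using j(0) = -24: j(t) = 120·t - 24. Integrating jerk and using the initial condition a(0) = 6, we get a(t) = 60·t^2 - 24·t + 6. We have acceleration a(t) = 60·t^2 - 24·t + 6. Substituting t = 2: a(2) = 198.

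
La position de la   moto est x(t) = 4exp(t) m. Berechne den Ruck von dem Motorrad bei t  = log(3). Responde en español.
Partiendo de la posición x(t) = 4·exp(t), tomamos 3 derivadas. Derivando la posición, obtenemos la velocidad: v(t) = 4·exp(t). La derivada de la velocidad da la aceleración: a(t) = 4·exp(t). Tomando d/dt de a(t), encontramos j(t) = 4·exp(t). Tenemos la sacudida j(t) = 4·exp(t). Sustituyendo t = log(3): j(log(3)) = 12.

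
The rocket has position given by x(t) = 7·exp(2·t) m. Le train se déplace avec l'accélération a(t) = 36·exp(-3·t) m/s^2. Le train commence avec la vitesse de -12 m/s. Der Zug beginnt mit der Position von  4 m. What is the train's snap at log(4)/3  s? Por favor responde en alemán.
Ausgehend von der Beschleunigung a(t) = 36·exp(-3·t), nehmen wir 2 Ableitungen. Durch Ableiten von der Beschleunigung erhalten wir den Ruck: j(t) = -108·exp(-3·t). Die Ableitung von dem Ruck ergibt den Snap: s(t) = 324·exp(-3·t). Aus der Gleichung für den Snap s(t) = 324·exp(-3·t), setzen wir t = log(4)/3 ein und erhalten s = 81.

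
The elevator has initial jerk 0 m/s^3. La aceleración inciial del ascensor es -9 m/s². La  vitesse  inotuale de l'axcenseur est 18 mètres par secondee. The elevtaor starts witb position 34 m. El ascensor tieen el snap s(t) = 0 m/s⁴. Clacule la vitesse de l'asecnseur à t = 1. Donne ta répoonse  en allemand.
Um dies zu lösen, müssen wir 3 Stammfunktionen unserer Gleichung für den Snap s(t) = 0 finden. Durch Integration von dem Snap und Verwendung der Anfangsbedingung j(0) = 0, erhalten wir j(t) = 0. Durch Integration von dem Ruck und Verwendung der Anfangsbedingung a(0) = -9, erhalten wir a(t) = -9. Durch Integration von der Beschleunigung und Verwendung der Anfangsbedingung v(0) = 18, erhalten wir v(t) = 18 - 9·t. Aus der Gleichung für die Geschwindigkeit v(t) = 18 - 9·t, setzen wir t = 1 ein und erhalten v = 9.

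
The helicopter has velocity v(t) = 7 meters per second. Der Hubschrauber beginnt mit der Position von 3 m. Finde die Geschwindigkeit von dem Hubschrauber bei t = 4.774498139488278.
Wir haben die Geschwindigkeit v(t) = 7. Durch Einsetzen von t = 4.774498139488278: v(4.774498139488278) = 7.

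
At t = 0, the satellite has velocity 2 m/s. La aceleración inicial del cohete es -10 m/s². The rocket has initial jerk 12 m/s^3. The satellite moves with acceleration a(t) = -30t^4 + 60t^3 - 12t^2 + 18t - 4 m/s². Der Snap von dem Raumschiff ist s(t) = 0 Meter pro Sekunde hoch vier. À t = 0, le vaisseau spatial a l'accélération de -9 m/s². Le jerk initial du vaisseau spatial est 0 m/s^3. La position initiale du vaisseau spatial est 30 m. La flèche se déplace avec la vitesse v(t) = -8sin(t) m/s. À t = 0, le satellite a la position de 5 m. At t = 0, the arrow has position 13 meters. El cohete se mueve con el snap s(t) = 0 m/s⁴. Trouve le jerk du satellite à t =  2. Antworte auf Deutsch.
Um dies zu lösen, müssen wir 1 Ableitung unserer Gleichung für die Beschleunigung a(t) = -30·t^4 + 60·t^3 - 12·t^2 + 18·t - 4 nehmen. Die Ableitung von der Beschleunigung ergibt den Ruck: j(t) = -120·t^3 + 180·t^2 - 24·t + 18. Wir haben den Ruck j(t) = -120·t^3 + 180·t^2 - 24·t + 18. Durch Einsetzen von t = 2: j(2) = -270.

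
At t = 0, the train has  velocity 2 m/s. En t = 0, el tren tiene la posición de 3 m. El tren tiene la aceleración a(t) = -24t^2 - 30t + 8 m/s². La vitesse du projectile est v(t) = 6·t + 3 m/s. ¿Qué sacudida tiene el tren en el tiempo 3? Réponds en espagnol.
Debemos derivar nuestra ecuación de la aceleración a(t) = -24·t^2 - 30·t + 8 1 vez. Derivando la aceleración, obtenemos la sacudida: j(t) = -48·t - 30. Usando j(t) = -48·t - 30 y sustituyendo t = 3, encontramos j = -174.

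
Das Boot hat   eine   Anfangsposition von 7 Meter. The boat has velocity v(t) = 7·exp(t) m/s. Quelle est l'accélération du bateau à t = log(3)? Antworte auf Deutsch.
Wir müssen unsere Gleichung für die Geschwindigkeit v(t) = 7·exp(t) 1-mal ableiten. Die Ableitung von der Geschwindigkeit ergibt die Beschleunigung: a(t) = 7·exp(t). Wir haben die Beschleunigung a(t) = 7·exp(t). Durch Einsetzen von t = log(3): a(log(3)) = 21.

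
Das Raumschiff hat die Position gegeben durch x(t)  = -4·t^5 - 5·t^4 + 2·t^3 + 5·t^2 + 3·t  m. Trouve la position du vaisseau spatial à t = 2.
Nous avons la position x(t) = -4·t^5 - 5·t^4 + 2·t^3 + 5·t^2 + 3·t. En substituant t = 2: x(2) = -166.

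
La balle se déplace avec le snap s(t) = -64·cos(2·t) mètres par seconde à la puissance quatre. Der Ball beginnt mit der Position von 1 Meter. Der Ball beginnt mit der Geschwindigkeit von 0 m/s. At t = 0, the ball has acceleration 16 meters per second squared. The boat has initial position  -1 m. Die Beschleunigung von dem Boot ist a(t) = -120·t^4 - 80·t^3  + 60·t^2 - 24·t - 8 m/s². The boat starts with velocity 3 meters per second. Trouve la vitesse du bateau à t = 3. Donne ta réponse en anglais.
Starting from acceleration a(t) = -120·t^4 - 80·t^3 + 60·t^2 - 24·t - 8, we take 1 integral. The antiderivative of acceleration is velocity. Using v(0) = 3, we get v(t) = -24·t^5 - 20·t^4 + 20·t^3 - 12·t^2 - 8·t + 3. We have velocity v(t) = -24·t^5 - 20·t^4 + 20·t^3 - 12·t^2 - 8·t + 3. Substituting t = 3: v(3) = -7041.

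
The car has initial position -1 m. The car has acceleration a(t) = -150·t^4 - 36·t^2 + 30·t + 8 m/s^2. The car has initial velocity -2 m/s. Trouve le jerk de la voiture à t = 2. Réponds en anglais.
Starting from acceleration a(t) = -150·t^4 - 36·t^2 + 30·t + 8, we take 1 derivative. Taking d/dt of a(t), we find j(t) = -600·t^3 - 72·t + 30. From the given jerk equation j(t) = -600·t^3 - 72·t + 30, we substitute t = 2 to get j = -4914.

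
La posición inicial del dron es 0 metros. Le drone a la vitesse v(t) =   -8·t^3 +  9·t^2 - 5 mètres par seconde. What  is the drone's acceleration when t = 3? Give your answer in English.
To solve this, we need to take 1 derivative of our velocity equation v(t) = -8·t^3 + 9·t^2 - 5. Differentiating velocity, we get acceleration: a(t) = -24·t^2 + 18·t. We have acceleration a(t) = -24·t^2 + 18·t. Substituting t = 3: a(3) = -162.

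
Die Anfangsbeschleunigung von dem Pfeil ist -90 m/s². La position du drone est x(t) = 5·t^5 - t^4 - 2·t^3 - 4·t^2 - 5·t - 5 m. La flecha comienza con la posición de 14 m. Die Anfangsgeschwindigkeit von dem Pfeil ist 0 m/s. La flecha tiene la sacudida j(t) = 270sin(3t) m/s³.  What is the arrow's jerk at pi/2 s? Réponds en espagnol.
De la ecuación de la sacudida j(t) = 270·sin(3·t), sustituimos t = pi/2 para obtener j = -270.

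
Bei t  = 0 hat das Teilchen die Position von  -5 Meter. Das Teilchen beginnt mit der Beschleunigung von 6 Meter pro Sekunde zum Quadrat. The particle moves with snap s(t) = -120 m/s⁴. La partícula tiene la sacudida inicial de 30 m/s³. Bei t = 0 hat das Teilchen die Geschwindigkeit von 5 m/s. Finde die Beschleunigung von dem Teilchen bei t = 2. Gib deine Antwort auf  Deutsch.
Wir müssen unsere Gleichung für den Snap s(t) = -120 2-mal integrieren. Mit ∫s(t)dt und Anwendung von j(0) = 30, finden wir j(t) = 30 - 120·t. Das Integral von dem Ruck ist die Beschleunigung. Mit a(0) = 6 erhalten wir a(t) = -60·t^2 + 30·t + 6. Wir haben die Beschleunigung a(t) = -60·t^2 + 30·t + 6. Durch Einsetzen von t = 2: a(2) = -174.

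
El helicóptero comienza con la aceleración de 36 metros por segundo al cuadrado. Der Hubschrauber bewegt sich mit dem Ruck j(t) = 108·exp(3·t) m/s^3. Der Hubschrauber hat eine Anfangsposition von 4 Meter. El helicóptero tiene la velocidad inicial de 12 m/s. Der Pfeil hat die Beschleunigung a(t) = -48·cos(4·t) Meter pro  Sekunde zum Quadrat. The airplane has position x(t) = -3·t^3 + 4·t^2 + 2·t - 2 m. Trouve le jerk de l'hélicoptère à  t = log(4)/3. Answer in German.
Aus der Gleichung für den Ruck j(t) = 108·exp(3·t), setzen wir t = log(4)/3 ein und erhalten j = 432.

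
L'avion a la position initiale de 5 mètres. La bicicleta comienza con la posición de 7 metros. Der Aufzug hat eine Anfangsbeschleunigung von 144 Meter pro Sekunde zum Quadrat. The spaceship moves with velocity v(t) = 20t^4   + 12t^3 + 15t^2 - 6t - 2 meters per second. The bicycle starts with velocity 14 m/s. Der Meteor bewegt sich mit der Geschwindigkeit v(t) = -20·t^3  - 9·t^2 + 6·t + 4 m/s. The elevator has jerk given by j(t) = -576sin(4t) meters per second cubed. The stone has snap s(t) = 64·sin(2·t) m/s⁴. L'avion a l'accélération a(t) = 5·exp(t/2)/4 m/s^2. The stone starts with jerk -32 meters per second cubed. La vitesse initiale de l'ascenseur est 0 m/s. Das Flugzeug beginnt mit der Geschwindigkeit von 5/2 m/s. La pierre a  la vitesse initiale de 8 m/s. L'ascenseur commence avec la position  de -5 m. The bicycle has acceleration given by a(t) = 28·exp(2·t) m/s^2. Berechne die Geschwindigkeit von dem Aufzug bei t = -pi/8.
Um dies zu lösen, müssen wir 2 Integrale unserer Gleichung für den Ruck j(t) = -576·sin(4·t) finden. Mit ∫j(t)dt und Anwendung von a(0) = 144, finden wir a(t) = 144·cos(4·t). Mit ∫a(t)dt und Anwendung von v(0) = 0, finden wir v(t) = 36·sin(4·t). Wir haben die Geschwindigkeit v(t) = 36·sin(4·t). Durch Einsetzen von t = -pi/8: v(-pi/8) = -36.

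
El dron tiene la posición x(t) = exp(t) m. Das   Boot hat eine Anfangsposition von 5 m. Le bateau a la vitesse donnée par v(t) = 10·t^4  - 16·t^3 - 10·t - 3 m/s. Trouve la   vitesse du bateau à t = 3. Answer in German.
Mit v(t) = 10·t^4 - 16·t^3 - 10·t - 3 und Einsetzen von t = 3, finden wir v = 345.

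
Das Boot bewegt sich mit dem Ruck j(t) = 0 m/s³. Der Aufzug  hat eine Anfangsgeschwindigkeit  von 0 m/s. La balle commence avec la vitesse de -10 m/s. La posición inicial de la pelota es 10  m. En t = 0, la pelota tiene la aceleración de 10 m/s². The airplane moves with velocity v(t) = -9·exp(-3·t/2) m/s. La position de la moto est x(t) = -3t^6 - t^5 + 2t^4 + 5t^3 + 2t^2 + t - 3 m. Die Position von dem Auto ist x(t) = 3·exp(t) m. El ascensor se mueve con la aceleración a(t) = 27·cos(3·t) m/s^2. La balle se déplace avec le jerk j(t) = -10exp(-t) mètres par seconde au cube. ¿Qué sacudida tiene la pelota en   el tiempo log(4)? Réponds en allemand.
Mit j(t) = -10·exp(-t) und Einsetzen von t = log(4), finden wir j = -5/2.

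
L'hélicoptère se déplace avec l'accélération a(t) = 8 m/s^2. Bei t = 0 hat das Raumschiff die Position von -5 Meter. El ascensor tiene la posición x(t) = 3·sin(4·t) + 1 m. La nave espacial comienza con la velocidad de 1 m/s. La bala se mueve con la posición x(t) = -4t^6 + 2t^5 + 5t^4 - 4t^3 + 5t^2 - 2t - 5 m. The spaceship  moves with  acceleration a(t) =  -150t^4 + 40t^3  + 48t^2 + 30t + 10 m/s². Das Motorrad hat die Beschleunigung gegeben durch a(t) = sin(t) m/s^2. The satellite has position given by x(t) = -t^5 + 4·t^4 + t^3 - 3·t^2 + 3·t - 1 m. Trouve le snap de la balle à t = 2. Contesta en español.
Debemos derivar nuestra ecuación de la posición x(t) = -4·t^6 + 2·t^5 + 5·t^4 - 4·t^3 + 5·t^2 - 2·t - 5 4 veces. Tomando d/dt de x(t), encontramos v(t) = -24·t^5 + 10·t^4 + 20·t^3 - 12·t^2 + 10·t - 2. La derivada de la velocidad da la aceleración: a(t) = -120·t^4 + 40·t^3 + 60·t^2 - 24·t + 10. Derivando la aceleración, obtenemos la sacudida: j(t) = -480·t^3 + 120·t^2 + 120·t - 24. Tomando d/dt de j(t), encontramos s(t) = -1440·t^2 + 240·t + 120. Usando s(t) = -1440·t^2 + 240·t + 120 y sustituyendo t = 2, encontramos s = -5160.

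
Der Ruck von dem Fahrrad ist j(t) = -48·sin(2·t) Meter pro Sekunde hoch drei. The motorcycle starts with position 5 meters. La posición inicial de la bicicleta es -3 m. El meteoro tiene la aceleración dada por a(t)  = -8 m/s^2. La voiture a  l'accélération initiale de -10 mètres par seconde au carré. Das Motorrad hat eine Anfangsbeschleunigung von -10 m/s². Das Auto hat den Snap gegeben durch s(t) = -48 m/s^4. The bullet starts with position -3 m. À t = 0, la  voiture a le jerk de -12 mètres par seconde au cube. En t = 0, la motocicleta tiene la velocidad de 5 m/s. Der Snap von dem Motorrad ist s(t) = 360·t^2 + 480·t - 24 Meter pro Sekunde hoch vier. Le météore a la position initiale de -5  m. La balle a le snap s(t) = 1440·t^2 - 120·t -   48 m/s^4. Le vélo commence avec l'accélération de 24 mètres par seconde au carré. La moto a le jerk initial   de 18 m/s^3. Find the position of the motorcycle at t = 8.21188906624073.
To solve this, we need to take 4 antiderivatives of our snap equation s(t) = 360·t^2 + 480·t - 24. Integrating snap and using the initial condition j(0) = 18, we get j(t) = 120·t^3 + 240·t^2 - 24·t + 18. Finding the antiderivative of j(t) and using a(0) = -10: a(t) = 30·t^4 + 80·t^3 - 12·t^2 + 18·t - 10. Integrating acceleration and using the initial condition v(0) = 5, we get v(t) = 6·t^5 + 20·t^4 - 4·t^3 + 9·t^2 - 10·t + 5. The antiderivative of velocity, with x(0) = 5, gives position: x(t) = t^6 + 4·t^5 - t^4 + 3·t^3 - 5·t^2 + 5·t + 5. Using x(t) = t^6 + 4·t^5 - t^4 + 3·t^3 - 5·t^2 + 5·t + 5 and substituting t = 8.21188906624073, we find x = 452857.744134121.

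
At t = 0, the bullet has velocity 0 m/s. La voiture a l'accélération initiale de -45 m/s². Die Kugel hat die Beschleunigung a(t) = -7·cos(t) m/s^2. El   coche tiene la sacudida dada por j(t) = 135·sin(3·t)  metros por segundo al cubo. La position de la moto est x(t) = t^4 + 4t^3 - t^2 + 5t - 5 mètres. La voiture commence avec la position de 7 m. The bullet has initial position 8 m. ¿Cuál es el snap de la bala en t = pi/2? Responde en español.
Partiendo de la aceleración a(t) = -7·cos(t), tomamos 2 derivadas. Tomando d/dt de a(t), encontramos j(t) = 7·sin(t). La derivada de la sacudida da el snap: s(t) = 7·cos(t). De la ecuación del snap s(t) = 7·cos(t), sustituimos t = pi/2 para obtener s = 0.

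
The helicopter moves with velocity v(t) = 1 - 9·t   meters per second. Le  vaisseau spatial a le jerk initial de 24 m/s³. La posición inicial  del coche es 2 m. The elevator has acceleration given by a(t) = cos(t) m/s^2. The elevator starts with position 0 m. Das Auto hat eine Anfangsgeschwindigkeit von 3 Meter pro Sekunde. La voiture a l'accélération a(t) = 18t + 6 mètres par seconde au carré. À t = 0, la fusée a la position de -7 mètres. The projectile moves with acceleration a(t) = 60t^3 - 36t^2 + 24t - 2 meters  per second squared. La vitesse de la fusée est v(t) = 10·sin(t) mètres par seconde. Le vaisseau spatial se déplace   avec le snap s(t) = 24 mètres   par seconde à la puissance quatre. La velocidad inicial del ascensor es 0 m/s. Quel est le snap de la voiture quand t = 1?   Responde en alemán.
Wir müssen unsere Gleichung für die Beschleunigung a(t) = 18·t + 6 2-mal ableiten. Die Ableitung von der Beschleunigung ergibt den Ruck: j(t) = 18. Die Ableitung von dem Ruck ergibt den Snap: s(t) = 0. Wir haben den Snap s(t) = 0. Durch Einsetzen von t = 1: s(1) = 0.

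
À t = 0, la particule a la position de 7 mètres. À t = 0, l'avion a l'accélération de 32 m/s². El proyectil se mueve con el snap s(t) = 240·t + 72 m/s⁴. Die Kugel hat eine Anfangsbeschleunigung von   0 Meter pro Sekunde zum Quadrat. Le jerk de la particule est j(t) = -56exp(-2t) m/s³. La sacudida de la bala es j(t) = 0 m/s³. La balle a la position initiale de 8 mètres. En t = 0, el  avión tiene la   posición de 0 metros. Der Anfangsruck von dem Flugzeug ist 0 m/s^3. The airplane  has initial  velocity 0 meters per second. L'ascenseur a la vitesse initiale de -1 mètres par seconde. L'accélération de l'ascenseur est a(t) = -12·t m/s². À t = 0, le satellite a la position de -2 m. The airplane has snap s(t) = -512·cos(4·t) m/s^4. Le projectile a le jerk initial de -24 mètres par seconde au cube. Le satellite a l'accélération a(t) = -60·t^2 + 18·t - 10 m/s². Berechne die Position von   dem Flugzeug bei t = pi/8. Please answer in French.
Nous devons trouver la primitive de notre équation du snap s(t) = -512·cos(4·t) 4 fois. En intégrant le snap et en utilisant la condition initiale j(0) = 0, nous obtenons j(t) = -128·sin(4·t). En intégrant le jerk et en utilisant la condition initiale a(0) = 32, nous obtenons a(t) = 32·cos(4·t). En intégrant l'accélération et en utilisant la condition initiale v(0) = 0, nous obtenons v(t) = 8·sin(4·t). En prenant ∫v(t)dt et en appliquant x(0) = 0, nous trouvons x(t) = 2 - 2·cos(4·t). De l'équation de la position x(t) = 2 - 2·cos(4·t), nous substituons t = pi/8 pour obtenir x = 2.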